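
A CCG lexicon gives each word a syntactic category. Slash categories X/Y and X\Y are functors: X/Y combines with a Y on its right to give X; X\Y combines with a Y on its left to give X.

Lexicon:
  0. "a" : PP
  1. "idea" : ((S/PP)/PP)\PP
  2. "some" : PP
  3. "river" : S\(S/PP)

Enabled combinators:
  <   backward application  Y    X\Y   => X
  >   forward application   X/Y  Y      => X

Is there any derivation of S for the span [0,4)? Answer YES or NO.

[0,4] S   <
  [0,3] S/PP   >
    [0,2] (S/PP)/PP   <
      [0,1] "a" : PP
      [1,2] "idea" : ((S/PP)/PP)\PP
    [2,3] "some" : PP
  [3,4] "river" : S\(S/PP)

YES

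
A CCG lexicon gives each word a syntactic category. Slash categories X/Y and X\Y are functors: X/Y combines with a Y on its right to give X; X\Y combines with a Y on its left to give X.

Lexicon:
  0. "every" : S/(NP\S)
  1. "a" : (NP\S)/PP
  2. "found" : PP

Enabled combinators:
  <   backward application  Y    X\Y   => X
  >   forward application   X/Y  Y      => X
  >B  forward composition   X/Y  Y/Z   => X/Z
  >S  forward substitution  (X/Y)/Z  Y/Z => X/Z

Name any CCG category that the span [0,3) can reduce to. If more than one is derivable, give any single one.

S

[0,3] S   >
  [0,1] "every" : S/(NP\S)
  [1,3] NP\S   >
    [1,2] "a" : (NP\S)/PP
    [2,3] "found" : PP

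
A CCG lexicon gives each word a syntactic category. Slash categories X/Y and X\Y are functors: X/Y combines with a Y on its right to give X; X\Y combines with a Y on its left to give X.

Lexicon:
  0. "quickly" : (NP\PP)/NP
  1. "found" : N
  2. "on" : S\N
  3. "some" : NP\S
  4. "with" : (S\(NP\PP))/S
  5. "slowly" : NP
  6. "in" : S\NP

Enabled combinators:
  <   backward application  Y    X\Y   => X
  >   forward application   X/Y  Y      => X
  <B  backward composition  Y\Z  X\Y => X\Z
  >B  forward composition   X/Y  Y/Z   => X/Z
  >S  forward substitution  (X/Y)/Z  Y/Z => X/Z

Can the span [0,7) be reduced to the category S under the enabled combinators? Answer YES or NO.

[0,7] S   <
  [0,4] NP\PP   >
    [0,1] "quickly" : (NP\PP)/NP
    [1,4] NP   <
      [1,3] S   <
        [1,2] "found" : N
        [2,3] "on" : S\N
      [3,4] "some" : NP\S
  [4,7] S\(NP\PP)   >
    [4,5] "with" : (S\(NP\PP))/S
    [5,7] S   <
      [5,6] "slowly" : NP
      [6,7] "in" : S\NP

YES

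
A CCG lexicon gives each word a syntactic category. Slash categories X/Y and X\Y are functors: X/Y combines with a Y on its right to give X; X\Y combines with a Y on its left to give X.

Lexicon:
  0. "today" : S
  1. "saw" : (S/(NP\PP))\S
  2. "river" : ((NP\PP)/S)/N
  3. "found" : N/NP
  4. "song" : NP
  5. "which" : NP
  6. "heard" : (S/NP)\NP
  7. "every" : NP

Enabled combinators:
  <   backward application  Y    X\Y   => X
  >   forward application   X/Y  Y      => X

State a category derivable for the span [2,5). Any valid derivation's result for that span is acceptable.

[0,8] S   >
  [0,2] S/(NP\PP)   <
    [0,1] "today" : S
    [1,2] "saw" : (S/(NP\PP))\S
  [2,8] NP\PP   >
    [2,5] (NP\PP)/S   >
      [2,3] "river" : ((NP\PP)/S)/N
      [3,5] N   >
        [3,4] "found" : N/NP
        [4,5] "song" : NP
    [5,8] S   >
      [5,7] S/NP   <
        [5,6] "which" : NP
        [6,7] "heard" : (S/NP)\NP
      [7,8] "every" : NP

(NP\PP)/S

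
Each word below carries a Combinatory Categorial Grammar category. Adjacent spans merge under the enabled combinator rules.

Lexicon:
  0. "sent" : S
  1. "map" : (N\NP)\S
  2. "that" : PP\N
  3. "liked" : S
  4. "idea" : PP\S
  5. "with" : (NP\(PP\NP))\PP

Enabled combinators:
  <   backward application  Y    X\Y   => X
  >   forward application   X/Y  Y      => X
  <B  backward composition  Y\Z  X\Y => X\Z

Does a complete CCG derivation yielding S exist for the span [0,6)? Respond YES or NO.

NO

S (N\NP)\S PP\N S PP\S (NP\(PP\NP))\PP
CKY chart[0,6] = {NP}; S ∉ chart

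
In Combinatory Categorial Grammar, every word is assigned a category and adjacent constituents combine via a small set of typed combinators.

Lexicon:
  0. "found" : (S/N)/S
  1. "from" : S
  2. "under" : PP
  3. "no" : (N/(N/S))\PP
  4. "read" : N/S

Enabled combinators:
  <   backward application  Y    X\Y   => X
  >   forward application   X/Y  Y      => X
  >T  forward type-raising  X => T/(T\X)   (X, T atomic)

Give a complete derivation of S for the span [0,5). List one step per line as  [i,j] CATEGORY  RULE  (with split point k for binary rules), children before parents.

[0,1] (S/N)/S  lex  "found"
[1,2] S  lex  "from"
[0,2] S/N  >  k=1
[2,3] PP  lex  "under"
[3,4] (N/(N/S))\PP  lex  "no"
[2,4] N/(N/S)  <  k=3
[4,5] N/S  lex  "read"
[2,5] N  >  k=4
[0,5] S  >  k=2

[0,5] S   >
  [0,2] S/N   >
    [0,1] "found" : (S/N)/S
    [1,2] "from" : S
  [2,5] N   >
    [2,4] N/(N/S)   <
      [2,3] "under" : PP
      [3,4] "no" : (N/(N/S))\PP
    [4,5] "read" : N/S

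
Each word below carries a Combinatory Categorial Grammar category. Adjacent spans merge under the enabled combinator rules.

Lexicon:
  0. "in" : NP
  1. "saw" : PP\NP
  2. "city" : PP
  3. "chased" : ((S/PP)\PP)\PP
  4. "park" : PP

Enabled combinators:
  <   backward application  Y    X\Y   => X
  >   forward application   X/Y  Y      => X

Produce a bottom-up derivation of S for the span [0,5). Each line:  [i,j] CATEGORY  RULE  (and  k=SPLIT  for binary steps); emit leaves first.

[0,5] S   >
  [0,4] S/PP   <
    [0,2] PP   <
      [0,1] "in" : NP
      [1,2] "saw" : PP\NP
    [2,4] (S/PP)\PP   <
      [2,3] "city" : PP
      [3,4] "chased" : ((S/PP)\PP)\PP
  [4,5] "park" : PP

[0,1] NP  lex  "in"
[1,2] PP\NP  lex  "saw"
[0,2] PP  <  k=1
[2,3] PP  lex  "city"
[3,4] ((S/PP)\PP)\PP  lex  "chased"
[2,4] (S/PP)\PP  <  k=3
[0,4] S/PP  <  k=2
[4,5] PP  lex  "park"
[0,5] S  >  k=4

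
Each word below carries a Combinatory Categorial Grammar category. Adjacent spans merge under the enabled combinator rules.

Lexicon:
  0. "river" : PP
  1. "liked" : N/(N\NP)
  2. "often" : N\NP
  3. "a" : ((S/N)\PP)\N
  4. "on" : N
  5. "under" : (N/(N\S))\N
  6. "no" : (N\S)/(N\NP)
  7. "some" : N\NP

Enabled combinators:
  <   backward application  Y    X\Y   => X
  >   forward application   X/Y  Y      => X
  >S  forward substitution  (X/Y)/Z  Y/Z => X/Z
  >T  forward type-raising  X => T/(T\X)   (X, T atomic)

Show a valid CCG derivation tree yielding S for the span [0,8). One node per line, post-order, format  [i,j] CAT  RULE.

[0,1] PP  lex  "river"
[1,2] N/(N\NP)  lex  "liked"
[2,3] N\NP  lex  "often"
[1,3] N  >  k=2
[3,4] ((S/N)\PP)\N  lex  "a"
[1,4] (S/N)\PP  <  k=3
[0,4] S/N  <  k=1
[4,5] N  lex  "on"
[5,6] (N/(N\S))\N  lex  "under"
[4,6] N/(N\S)  <  k=5
[6,7] (N\S)/(N\NP)  lex  "no"
[7,8] N\NP  lex  "some"
[6,8] N\S  >  k=7
[4,8] N  >  k=6
[0,8] S  >  k=4

[0,8] S   >
  [0,4] S/N   <
    [0,1] "river" : PP
    [1,4] (S/N)\PP   <
      [1,3] N   >
        [1,2] "liked" : N/(N\NP)
        [2,3] "often" : N\NP
      [3,4] "a" : ((S/N)\PP)\N
  [4,8] N   >
    [4,6] N/(N\S)   <
      [4,5] "on" : N
      [5,6] "under" : (N/(N\S))\N
    [6,8] N\S   >
      [6,7] "no" : (N\S)/(N\NP)
      [7,8] "some" : N\NP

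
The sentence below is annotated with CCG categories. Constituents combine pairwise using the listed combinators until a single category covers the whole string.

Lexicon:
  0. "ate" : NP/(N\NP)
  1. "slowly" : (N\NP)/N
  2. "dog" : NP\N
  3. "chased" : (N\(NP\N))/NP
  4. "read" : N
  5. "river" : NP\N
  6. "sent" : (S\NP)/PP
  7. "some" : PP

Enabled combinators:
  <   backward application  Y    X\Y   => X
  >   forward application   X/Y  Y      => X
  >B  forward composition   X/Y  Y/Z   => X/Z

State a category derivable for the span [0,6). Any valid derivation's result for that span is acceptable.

NP

[0,8] S   <
  [0,6] NP   >
    [0,2] NP/N   >B
      [0,1] "ate" : NP/(N\NP)
      [1,2] "slowly" : (N\NP)/N
    [2,6] N   <
      [2,3] "dog" : NP\N
      [3,6] N\(NP\N)   >
        [3,4] "chased" : (N\(NP\N))/NP
        [4,6] NP   <
          [4,5] "read" : N
          [5,6] "river" : NP\N
  [6,8] S\NP   >
    [6,7] "sent" : (S\NP)/PP
    [7,8] "some" : PP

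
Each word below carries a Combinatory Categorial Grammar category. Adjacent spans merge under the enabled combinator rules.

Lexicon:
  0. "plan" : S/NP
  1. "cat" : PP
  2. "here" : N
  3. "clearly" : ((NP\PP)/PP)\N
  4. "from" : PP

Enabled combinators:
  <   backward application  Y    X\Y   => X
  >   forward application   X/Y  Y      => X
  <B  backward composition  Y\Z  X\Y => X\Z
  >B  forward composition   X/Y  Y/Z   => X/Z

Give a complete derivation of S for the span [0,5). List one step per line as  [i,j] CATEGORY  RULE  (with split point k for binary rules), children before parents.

[0,1] S/NP  lex  "plan"
[1,2] PP  lex  "cat"
[2,3] N  lex  "here"
[3,4] ((NP\PP)/PP)\N  lex  "clearly"
[2,4] (NP\PP)/PP  <  k=3
[4,5] PP  lex  "from"
[2,5] NP\PP  >  k=4
[1,5] NP  <  k=2
[0,5] S  >  k=1

[0,5] S   >
  [0,1] "plan" : S/NP
  [1,5] NP   <
    [1,2] "cat" : PP
    [2,5] NP\PP   >
      [2,4] (NP\PP)/PP   <
        [2,3] "here" : N
        [3,4] "clearly" : ((NP\PP)/PP)\N
      [4,5] "from" : PP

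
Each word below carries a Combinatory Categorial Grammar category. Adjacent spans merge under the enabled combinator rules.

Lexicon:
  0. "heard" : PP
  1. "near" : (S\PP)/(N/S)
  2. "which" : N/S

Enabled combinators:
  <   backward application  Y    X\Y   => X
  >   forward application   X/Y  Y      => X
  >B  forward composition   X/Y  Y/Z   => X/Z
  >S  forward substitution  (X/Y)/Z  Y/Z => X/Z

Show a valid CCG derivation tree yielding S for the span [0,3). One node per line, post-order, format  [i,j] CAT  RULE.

[0,1] PP  lex  "heard"
[1,2] (S\PP)/(N/S)  lex  "near"
[2,3] N/S  lex  "which"
[1,3] S\PP  >  k=2
[0,3] S  <  k=1

[0,3] S   <
  [0,1] "heard" : PP
  [1,3] S\PP   >
    [1,2] "near" : (S\PP)/(N/S)
    [2,3] "which" : N/S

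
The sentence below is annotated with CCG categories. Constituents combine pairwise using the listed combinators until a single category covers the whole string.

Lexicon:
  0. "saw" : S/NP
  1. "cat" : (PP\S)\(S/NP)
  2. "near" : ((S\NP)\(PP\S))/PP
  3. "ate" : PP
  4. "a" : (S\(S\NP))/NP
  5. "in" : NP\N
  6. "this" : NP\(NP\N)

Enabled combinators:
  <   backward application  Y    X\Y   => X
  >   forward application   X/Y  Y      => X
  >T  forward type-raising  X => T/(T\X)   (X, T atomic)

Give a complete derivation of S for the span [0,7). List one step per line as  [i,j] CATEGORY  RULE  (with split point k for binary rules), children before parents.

[0,7] S   <
  [0,4] S\NP   <
    [0,2] PP\S   <
      [0,1] "saw" : S/NP
      [1,2] "cat" : (PP\S)\(S/NP)
    [2,4] (S\NP)\(PP\S)   >
      [2,3] "near" : ((S\NP)\(PP\S))/PP
      [3,4] "ate" : PP
  [4,7] S\(S\NP)   >
    [4,5] "a" : (S\(S\NP))/NP
    [5,7] NP   <
      [5,6] "in" : NP\N
      [6,7] "this" : NP\(NP\N)

[0,1] S/NP  lex  "saw"
[1,2] (PP\S)\(S/NP)  lex  "cat"
[0,2] PP\S  <  k=1
[2,3] ((S\NP)\(PP\S))/PP  lex  "near"
[3,4] PP  lex  "ate"
[2,4] (S\NP)\(PP\S)  >  k=3
[0,4] S\NP  <  k=2
[4,5] (S\(S\NP))/NP  lex  "a"
[5,6] NP\N  lex  "in"
[6,7] NP\(NP\N)  lex  "this"
[5,7] NP  <  k=6
[4,7] S\(S\NP)  >  k=5
[0,7] S  <  k=4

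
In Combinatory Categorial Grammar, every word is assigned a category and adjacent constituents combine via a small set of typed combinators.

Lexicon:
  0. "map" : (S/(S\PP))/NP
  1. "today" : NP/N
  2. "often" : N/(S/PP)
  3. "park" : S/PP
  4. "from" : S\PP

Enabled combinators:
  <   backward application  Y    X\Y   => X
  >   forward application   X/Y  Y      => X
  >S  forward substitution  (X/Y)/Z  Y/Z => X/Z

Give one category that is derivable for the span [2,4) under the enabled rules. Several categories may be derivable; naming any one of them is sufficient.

N

[0,5] S   >
  [0,4] S/(S\PP)   >
    [0,1] "map" : (S/(S\PP))/NP
    [1,4] NP   >
      [1,2] "today" : NP/N
      [2,4] N   >
        [2,3] "often" : N/(S/PP)
        [3,4] "park" : S/PP
  [4,5] "from" : S\PP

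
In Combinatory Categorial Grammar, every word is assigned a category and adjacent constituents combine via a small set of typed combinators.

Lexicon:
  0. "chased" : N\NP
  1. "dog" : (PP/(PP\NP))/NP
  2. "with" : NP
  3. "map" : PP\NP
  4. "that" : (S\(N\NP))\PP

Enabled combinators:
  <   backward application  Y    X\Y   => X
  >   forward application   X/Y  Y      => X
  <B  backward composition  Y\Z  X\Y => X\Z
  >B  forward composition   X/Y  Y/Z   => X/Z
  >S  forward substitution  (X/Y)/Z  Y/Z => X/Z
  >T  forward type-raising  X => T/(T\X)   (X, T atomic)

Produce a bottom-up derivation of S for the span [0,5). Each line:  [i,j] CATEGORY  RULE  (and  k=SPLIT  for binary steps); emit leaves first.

[0,5] S   <
  [0,1] "chased" : N\NP
  [1,5] S\(N\NP)   <
    [1,4] PP   >
      [1,3] PP/(PP\NP)   >
        [1,2] "dog" : (PP/(PP\NP))/NP
        [2,3] "with" : NP
      [3,4] "map" : PP\NP
    [4,5] "that" : (S\(N\NP))\PP

[0,1] N\NP  lex  "chased"
[1,2] (PP/(PP\NP))/NP  lex  "dog"
[2,3] NP  lex  "with"
[1,3] PP/(PP\NP)  >  k=2
[3,4] PP\NP  lex  "map"
[1,4] PP  >  k=3
[4,5] (S\(N\NP))\PP  lex  "that"
[1,5] S\(N\NP)  <  k=4
[0,5] S  <  k=1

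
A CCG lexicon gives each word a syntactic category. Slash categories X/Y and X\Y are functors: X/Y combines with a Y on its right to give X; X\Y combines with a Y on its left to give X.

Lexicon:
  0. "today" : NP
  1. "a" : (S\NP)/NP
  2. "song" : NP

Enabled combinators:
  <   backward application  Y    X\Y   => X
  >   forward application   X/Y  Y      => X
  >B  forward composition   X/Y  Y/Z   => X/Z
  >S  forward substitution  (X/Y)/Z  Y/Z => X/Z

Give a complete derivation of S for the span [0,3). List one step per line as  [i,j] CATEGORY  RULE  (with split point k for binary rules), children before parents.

[0,1] NP  lex  "today"
[1,2] (S\NP)/NP  lex  "a"
[2,3] NP  lex  "song"
[1,3] S\NP  >  k=2
[0,3] S  <  k=1

[0,3] S   <
  [0,1] "today" : NP
  [1,3] S\NP   >
    [1,2] "a" : (S\NP)/NP
    [2,3] "song" : NP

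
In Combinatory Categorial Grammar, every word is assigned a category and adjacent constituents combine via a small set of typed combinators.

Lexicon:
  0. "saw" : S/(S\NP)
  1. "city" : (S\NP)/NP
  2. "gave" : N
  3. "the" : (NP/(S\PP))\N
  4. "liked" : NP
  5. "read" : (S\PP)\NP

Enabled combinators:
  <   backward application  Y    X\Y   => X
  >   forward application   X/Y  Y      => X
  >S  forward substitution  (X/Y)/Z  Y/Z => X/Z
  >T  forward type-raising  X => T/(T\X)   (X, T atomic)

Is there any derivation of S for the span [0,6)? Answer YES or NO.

[0,6] S   >
  [0,1] "saw" : S/(S\NP)
  [1,6] S\NP   >
    [1,2] "city" : (S\NP)/NP
    [2,6] NP   >
      [2,4] NP/(S\PP)   <
        [2,3] "gave" : N
        [3,4] "the" : (NP/(S\PP))\N
      [4,6] S\PP   <
        [4,5] "liked" : NP
        [5,6] "read" : (S\PP)\NP

YES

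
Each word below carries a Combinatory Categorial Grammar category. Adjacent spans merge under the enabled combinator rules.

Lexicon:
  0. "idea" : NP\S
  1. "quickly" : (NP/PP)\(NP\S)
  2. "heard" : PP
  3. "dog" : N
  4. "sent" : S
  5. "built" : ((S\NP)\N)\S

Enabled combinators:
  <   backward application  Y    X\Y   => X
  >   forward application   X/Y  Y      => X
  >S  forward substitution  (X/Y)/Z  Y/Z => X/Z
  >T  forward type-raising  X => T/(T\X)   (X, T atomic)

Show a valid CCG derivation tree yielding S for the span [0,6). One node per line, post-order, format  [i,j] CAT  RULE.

[0,1] NP\S  lex  "idea"
[1,2] (NP/PP)\(NP\S)  lex  "quickly"
[0,2] NP/PP  <  k=1
[2,3] PP  lex  "heard"
[0,3] NP  >  k=2
[3,4] N  lex  "dog"
[4,5] S  lex  "sent"
[5,6] ((S\NP)\N)\S  lex  "built"
[4,6] (S\NP)\N  <  k=5
[3,6] S\NP  <  k=4
[0,6] S  <  k=3

[0,6] S   <
  [0,3] NP   >
    [0,2] NP/PP   <
      [0,1] "idea" : NP\S
      [1,2] "quickly" : (NP/PP)\(NP\S)
    [2,3] "heard" : PP
  [3,6] S\NP   <
    [3,4] "dog" : N
    [4,6] (S\NP)\N   <
      [4,5] "sent" : S
      [5,6] "built" : ((S\NP)\N)\S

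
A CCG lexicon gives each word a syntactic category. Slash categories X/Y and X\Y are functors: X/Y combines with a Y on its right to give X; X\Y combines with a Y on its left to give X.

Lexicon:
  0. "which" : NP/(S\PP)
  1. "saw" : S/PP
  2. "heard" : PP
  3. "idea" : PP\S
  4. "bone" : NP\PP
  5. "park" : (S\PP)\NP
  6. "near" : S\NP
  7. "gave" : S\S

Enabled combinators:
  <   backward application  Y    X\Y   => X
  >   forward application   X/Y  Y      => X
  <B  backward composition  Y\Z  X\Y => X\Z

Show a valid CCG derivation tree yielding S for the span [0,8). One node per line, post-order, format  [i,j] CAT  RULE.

[0,8] S   <
  [0,6] NP   >
    [0,1] "which" : NP/(S\PP)
    [1,6] S\PP   <
      [1,5] NP   <
        [1,3] S   >
          [1,2] "saw" : S/PP
          [2,3] "heard" : PP
        [3,5] NP\S   <B
          [3,4] "idea" : PP\S
          [4,5] "bone" : NP\PP
      [5,6] "park" : (S\PP)\NP
  [6,8] S\NP   <B
    [6,7] "near" : S\NP
    [7,8] "gave" : S\S

[0,1] NP/(S\PP)  lex  "which"
[1,2] S/PP  lex  "saw"
[2,3] PP  lex  "heard"
[1,3] S  >  k=2
[3,4] PP\S  lex  "idea"
[4,5] NP\PP  lex  "bone"
[3,5] NP\S  <B  k=4
[1,5] NP  <  k=3
[5,6] (S\PP)\NP  lex  "park"
[1,6] S\PP  <  k=5
[0,6] NP  >  k=1
[6,7] S\NP  lex  "near"
[7,8] S\S  lex  "gave"
[6,8] S\NP  <B  k=7
[0,8] S  <  k=6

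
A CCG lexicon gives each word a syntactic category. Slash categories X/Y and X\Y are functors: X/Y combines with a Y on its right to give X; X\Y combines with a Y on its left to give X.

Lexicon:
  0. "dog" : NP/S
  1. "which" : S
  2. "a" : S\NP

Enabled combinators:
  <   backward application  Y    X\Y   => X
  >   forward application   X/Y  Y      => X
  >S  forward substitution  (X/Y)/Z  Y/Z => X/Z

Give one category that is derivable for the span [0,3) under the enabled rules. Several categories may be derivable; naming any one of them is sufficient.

[0,3] S   <
  [0,2] NP   >
    [0,1] "dog" : NP/S
    [1,2] "which" : S
  [2,3] "a" : S\NP

S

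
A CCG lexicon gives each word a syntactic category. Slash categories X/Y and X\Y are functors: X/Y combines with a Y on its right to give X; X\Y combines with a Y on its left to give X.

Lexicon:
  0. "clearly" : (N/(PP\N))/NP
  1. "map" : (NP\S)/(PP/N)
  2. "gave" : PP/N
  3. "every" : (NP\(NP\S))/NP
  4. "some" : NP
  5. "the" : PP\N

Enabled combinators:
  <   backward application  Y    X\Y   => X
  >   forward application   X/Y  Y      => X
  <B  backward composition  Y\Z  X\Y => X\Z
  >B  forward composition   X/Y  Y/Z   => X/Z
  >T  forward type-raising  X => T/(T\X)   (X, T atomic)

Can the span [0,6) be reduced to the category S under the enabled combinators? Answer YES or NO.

NO

(N/(PP\N))/NP (NP\S)/(PP/N) PP/N (NP\(NP\S))/NP NP PP\N
CKY chart[0,6] = {N, N/(N\N), NP/(NP\N), PP/(PP\N), S/(S\N)}; S ∉ chart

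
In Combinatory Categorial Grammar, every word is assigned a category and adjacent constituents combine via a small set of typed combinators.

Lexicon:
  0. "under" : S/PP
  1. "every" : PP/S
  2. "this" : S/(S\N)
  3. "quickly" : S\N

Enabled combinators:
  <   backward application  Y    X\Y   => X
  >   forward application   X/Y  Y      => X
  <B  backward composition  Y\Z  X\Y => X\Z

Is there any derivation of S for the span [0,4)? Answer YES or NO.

[0,4] S   >
  [0,1] "under" : S/PP
  [1,4] PP   >
    [1,2] "every" : PP/S
    [2,4] S   >
      [2,3] "this" : S/(S\N)
      [3,4] "quickly" : S\N

YES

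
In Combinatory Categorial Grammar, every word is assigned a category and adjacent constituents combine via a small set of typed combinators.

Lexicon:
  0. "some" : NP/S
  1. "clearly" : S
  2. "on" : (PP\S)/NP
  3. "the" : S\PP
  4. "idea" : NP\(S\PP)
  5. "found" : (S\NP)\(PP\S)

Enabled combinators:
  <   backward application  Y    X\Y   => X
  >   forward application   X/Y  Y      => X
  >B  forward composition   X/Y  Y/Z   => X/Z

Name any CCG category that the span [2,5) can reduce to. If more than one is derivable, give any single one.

PP\S

[0,6] S   <
  [0,2] NP   >
    [0,1] "some" : NP/S
    [1,2] "clearly" : S
  [2,6] S\NP   <
    [2,5] PP\S   >
      [2,3] "on" : (PP\S)/NP
      [3,5] NP   <
        [3,4] "the" : S\PP
        [4,5] "idea" : NP\(S\PP)
    [5,6] "found" : (S\NP)\(PP\S)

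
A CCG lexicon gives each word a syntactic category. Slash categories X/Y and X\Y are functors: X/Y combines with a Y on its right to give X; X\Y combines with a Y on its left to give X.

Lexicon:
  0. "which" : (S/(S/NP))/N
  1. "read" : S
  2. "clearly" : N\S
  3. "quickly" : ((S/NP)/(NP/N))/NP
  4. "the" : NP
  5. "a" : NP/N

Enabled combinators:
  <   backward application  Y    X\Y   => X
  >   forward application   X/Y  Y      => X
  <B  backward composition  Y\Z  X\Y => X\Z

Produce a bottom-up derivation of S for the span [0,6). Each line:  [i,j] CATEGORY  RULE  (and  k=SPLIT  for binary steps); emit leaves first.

[0,1] (S/(S/NP))/N  lex  "which"
[1,2] S  lex  "read"
[2,3] N\S  lex  "clearly"
[1,3] N  <  k=2
[0,3] S/(S/NP)  >  k=1
[3,4] ((S/NP)/(NP/N))/NP  lex  "quickly"
[4,5] NP  lex  "the"
[3,5] (S/NP)/(NP/N)  >  k=4
[5,6] NP/N  lex  "a"
[3,6] S/NP  >  k=5
[0,6] S  >  k=3

[0,6] S   >
  [0,3] S/(S/NP)   >
    [0,1] "which" : (S/(S/NP))/N
    [1,3] N   <
      [1,2] "read" : S
      [2,3] "clearly" : N\S
  [3,6] S/NP   >
    [3,5] (S/NP)/(NP/N)   >
      [3,4] "quickly" : ((S/NP)/(NP/N))/NP
      [4,5] "the" : NP
    [5,6] "a" : NP/N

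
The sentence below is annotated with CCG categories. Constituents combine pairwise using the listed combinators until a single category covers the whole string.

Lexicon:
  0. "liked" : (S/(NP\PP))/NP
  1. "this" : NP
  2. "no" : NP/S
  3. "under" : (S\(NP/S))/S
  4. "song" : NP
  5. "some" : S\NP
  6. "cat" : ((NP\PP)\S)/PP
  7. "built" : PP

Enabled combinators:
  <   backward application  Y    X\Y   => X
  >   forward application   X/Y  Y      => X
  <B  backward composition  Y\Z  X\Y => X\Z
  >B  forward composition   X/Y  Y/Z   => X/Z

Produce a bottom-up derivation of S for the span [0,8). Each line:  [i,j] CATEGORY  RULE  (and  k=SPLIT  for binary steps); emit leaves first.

[0,1] (S/(NP\PP))/NP  lex  "liked"
[1,2] NP  lex  "this"
[0,2] S/(NP\PP)  >  k=1
[2,3] NP/S  lex  "no"
[3,4] (S\(NP/S))/S  lex  "under"
[4,5] NP  lex  "song"
[5,6] S\NP  lex  "some"
[4,6] S  <  k=5
[3,6] S\(NP/S)  >  k=4
[2,6] S  <  k=3
[6,7] ((NP\PP)\S)/PP  lex  "cat"
[7,8] PP  lex  "built"
[6,8] (NP\PP)\S  >  k=7
[2,8] NP\PP  <  k=6
[0,8] S  >  k=2

[0,8] S   >
  [0,2] S/(NP\PP)   >
    [0,1] "liked" : (S/(NP\PP))/NP
    [1,2] "this" : NP
  [2,8] NP\PP   <
    [2,6] S   <
      [2,3] "no" : NP/S
      [3,6] S\(NP/S)   >
        [3,4] "under" : (S\(NP/S))/S
        [4,6] S   <
          [4,5] "song" : NP
          [5,6] "some" : S\NP
    [6,8] (NP\PP)\S   >
      [6,7] "cat" : ((NP\PP)\S)/PP
      [7,8] "built" : PP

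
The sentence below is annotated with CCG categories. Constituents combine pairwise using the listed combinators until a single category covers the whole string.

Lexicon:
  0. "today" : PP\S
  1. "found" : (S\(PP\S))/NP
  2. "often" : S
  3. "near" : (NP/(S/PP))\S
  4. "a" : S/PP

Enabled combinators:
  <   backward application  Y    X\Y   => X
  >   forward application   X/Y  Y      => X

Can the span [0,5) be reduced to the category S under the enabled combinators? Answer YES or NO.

[0,5] S   <
  [0,1] "today" : PP\S
  [1,5] S\(PP\S)   >
    [1,2] "found" : (S\(PP\S))/NP
    [2,5] NP   >
      [2,4] NP/(S/PP)   <
        [2,3] "often" : S
        [3,4] "near" : (NP/(S/PP))\S
      [4,5] "a" : S/PP

YES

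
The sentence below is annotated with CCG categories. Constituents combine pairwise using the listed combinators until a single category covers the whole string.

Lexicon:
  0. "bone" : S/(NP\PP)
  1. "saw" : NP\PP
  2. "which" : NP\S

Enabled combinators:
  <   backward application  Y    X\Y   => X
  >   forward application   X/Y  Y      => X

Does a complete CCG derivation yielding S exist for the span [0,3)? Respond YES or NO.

NO

S/(NP\PP) NP\PP NP\S
CKY chart[0,3] = {NP}; S ∉ chart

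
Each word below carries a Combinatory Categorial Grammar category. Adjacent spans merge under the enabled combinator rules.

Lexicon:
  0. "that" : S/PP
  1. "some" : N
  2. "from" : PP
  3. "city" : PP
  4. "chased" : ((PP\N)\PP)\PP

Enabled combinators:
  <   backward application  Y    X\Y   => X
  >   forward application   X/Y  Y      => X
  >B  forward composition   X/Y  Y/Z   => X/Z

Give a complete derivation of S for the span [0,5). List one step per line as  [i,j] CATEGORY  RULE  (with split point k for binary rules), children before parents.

[0,1] S/PP  lex  "that"
[1,2] N  lex  "some"
[2,3] PP  lex  "from"
[3,4] PP  lex  "city"
[4,5] ((PP\N)\PP)\PP  lex  "chased"
[3,5] (PP\N)\PP  <  k=4
[2,5] PP\N  <  k=3
[1,5] PP  <  k=2
[0,5] S  >  k=1

[0,5] S   >
  [0,1] "that" : S/PP
  [1,5] PP   <
    [1,2] "some" : N
    [2,5] PP\N   <
      [2,3] "from" : PP
      [3,5] (PP\N)\PP   <
        [3,4] "city" : PP
        [4,5] "chased" : ((PP\N)\PP)\PP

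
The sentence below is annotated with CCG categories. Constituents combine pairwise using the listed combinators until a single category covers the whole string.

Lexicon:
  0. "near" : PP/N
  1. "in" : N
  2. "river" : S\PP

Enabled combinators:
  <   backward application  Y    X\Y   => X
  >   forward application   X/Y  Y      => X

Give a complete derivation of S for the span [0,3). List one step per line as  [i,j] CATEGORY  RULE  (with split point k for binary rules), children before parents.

[0,1] PP/N  lex  "near"
[1,2] N  lex  "in"
[0,2] PP  >  k=1
[2,3] S\PP  lex  "river"
[0,3] S  <  k=2

[0,3] S   <
  [0,2] PP   >
    [0,1] "near" : PP/N
    [1,2] "in" : N
  [2,3] "river" : S\PP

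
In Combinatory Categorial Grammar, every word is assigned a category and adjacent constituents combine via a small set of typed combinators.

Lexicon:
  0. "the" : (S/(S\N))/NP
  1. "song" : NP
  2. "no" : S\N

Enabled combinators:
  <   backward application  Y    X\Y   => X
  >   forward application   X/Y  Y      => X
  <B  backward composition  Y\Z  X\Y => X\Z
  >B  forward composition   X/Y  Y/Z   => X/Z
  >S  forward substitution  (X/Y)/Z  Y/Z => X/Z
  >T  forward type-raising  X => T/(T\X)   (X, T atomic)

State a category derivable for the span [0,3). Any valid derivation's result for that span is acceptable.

[0,3] S   >
  [0,2] S/(S\N)   >
    [0,1] "the" : (S/(S\N))/NP
    [1,2] "song" : NP
  [2,3] "no" : S\N

S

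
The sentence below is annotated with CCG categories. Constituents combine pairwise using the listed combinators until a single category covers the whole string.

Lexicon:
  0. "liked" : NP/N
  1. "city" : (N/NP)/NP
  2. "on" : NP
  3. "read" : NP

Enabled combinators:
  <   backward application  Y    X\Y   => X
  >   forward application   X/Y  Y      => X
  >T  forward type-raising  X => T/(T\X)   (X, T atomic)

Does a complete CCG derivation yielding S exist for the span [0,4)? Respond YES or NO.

NP/N (N/NP)/NP NP NP
CKY chart[0,4] = {N/(N\NP), NP, NP/(NP\NP), PP/(PP\NP), S/(S\NP)}; S ∉ chart

NO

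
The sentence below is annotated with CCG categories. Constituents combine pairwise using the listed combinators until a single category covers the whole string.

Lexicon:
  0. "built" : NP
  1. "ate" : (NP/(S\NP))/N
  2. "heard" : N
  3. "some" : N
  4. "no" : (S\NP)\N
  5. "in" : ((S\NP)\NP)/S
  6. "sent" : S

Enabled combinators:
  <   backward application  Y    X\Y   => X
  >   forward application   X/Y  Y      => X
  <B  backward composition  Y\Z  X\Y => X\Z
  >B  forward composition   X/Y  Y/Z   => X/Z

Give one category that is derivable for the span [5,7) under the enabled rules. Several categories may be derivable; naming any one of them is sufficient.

[0,7] S   <
  [0,1] "built" : NP
  [1,7] S\NP   <
    [1,5] NP   >
      [1,3] NP/(S\NP)   >
        [1,2] "ate" : (NP/(S\NP))/N
        [2,3] "heard" : N
      [3,5] S\NP   <
        [3,4] "some" : N
        [4,5] "no" : (S\NP)\N
    [5,7] (S\NP)\NP   >
      [5,6] "in" : ((S\NP)\NP)/S
      [6,7] "sent" : S

(S\NP)\NP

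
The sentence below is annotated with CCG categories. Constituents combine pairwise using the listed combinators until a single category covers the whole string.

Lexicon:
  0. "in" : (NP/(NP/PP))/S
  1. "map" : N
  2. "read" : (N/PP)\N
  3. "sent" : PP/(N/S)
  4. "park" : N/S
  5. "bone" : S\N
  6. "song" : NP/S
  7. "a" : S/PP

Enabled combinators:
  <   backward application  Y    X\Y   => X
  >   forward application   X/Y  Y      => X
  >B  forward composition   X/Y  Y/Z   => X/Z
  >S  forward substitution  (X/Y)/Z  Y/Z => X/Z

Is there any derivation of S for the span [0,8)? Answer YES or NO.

NO

(NP/(NP/PP))/S N (N/PP)\N PP/(N/S) N/S S\N NP/S S/PP
CKY chart[0,8] = {NP}; S ∉ chart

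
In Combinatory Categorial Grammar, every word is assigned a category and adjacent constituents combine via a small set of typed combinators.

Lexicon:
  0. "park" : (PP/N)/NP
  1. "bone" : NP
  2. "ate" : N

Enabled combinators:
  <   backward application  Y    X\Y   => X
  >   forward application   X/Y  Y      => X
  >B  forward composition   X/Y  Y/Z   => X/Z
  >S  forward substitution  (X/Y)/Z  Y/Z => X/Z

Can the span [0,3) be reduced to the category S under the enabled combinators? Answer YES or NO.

(PP/N)/NP NP N
CKY chart[0,3] = {PP}; S ∉ chart

NO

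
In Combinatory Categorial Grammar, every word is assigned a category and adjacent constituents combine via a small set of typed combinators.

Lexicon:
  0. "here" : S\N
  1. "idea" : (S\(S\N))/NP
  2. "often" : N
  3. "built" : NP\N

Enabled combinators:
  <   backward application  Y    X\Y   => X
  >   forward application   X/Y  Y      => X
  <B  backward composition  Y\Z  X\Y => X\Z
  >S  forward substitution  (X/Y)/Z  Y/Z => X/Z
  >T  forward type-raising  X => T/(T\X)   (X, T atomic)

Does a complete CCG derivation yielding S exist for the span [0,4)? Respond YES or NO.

YES

[0,4] S   <
  [0,1] "here" : S\N
  [1,4] S\(S\N)   >
    [1,2] "idea" : (S\(S\N))/NP
    [2,4] NP   >
      [2,3] NP/(NP\N)   >T
        [2,3] "often" : N
      [3,4] "built" : NP\N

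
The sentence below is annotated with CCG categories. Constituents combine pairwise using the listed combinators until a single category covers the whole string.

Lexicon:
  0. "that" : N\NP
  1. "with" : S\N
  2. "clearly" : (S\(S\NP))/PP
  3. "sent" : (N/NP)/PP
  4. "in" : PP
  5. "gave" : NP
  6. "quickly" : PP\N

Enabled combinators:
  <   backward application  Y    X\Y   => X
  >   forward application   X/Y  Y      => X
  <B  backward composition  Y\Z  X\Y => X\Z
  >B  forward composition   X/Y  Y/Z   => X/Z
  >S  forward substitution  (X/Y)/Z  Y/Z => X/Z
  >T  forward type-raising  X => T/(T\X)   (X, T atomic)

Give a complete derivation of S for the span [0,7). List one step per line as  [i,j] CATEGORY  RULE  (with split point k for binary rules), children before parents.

[0,1] N\NP  lex  "that"
[1,2] S\N  lex  "with"
[0,2] S\NP  <B  k=1
[2,3] (S\(S\NP))/PP  lex  "clearly"
[3,4] (N/NP)/PP  lex  "sent"
[4,5] PP  lex  "in"
[3,5] N/NP  >  k=4
[5,6] NP  lex  "gave"
[3,6] N  >  k=5
[6,7] PP\N  lex  "quickly"
[3,7] PP  <  k=6
[2,7] S\(S\NP)  >  k=3
[0,7] S  <  k=2

[0,7] S   <
  [0,2] S\NP   <B
    [0,1] "that" : N\NP
    [1,2] "with" : S\N
  [2,7] S\(S\NP)   >
    [2,3] "clearly" : (S\(S\NP))/PP
    [3,7] PP   <
      [3,6] N   >
        [3,5] N/NP   >
          [3,4] "sent" : (N/NP)/PP
          [4,5] "in" : PP
        [5,6] "gave" : NP
      [6,7] "quickly" : PP\N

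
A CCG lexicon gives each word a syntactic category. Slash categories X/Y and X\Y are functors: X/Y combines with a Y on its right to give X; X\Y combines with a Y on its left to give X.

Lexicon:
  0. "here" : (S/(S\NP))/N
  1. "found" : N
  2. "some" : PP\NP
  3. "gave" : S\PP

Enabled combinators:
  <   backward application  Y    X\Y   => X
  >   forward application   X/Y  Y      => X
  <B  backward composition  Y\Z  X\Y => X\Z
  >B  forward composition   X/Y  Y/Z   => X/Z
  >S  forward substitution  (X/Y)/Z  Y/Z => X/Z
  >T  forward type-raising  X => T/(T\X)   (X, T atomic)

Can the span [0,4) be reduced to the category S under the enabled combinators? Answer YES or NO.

YES

[0,4] S   >
  [0,2] S/(S\NP)   >
    [0,1] "here" : (S/(S\NP))/N
    [1,2] "found" : N
  [2,4] S\NP   <B
    [2,3] "some" : PP\NP
    [3,4] "gave" : S\PP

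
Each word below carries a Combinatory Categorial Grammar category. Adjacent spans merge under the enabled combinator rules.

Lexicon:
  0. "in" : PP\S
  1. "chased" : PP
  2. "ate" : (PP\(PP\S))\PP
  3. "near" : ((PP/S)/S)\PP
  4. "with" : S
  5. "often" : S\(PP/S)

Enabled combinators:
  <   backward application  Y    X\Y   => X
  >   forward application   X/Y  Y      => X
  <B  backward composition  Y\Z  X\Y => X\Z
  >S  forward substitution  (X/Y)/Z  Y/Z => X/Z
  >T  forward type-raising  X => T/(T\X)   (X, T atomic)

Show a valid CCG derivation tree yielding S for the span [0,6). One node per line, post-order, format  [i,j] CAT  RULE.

[0,6] S   <
  [0,5] PP/S   >
    [0,4] (PP/S)/S   <
      [0,3] PP   <
        [0,1] "in" : PP\S
        [1,3] PP\(PP\S)   <
          [1,2] "chased" : PP
          [2,3] "ate" : (PP\(PP\S))\PP
      [3,4] "near" : ((PP/S)/S)\PP
    [4,5] "with" : S
  [5,6] "often" : S\(PP/S)

[0,1] PP\S  lex  "in"
[1,2] PP  lex  "chased"
[2,3] (PP\(PP\S))\PP  lex  "ate"
[1,3] PP\(PP\S)  <  k=2
[0,3] PP  <  k=1
[3,4] ((PP/S)/S)\PP  lex  "near"
[0,4] (PP/S)/S  <  k=3
[4,5] S  lex  "with"
[0,5] PP/S  >  k=4
[5,6] S\(PP/S)  lex  "often"
[0,6] S  <  k=5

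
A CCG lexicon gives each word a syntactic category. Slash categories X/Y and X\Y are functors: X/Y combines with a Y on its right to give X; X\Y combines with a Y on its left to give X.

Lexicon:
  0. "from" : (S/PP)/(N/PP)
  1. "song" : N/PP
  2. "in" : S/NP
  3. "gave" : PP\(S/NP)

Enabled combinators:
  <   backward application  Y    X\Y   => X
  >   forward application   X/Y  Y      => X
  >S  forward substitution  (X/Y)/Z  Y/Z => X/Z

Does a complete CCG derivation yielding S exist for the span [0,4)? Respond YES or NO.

YES

[0,4] S   >
  [0,2] S/PP   >
    [0,1] "from" : (S/PP)/(N/PP)
    [1,2] "song" : N/PP
  [2,4] PP   <
    [2,3] "in" : S/NP
    [3,4] "gave" : PP\(S/NP)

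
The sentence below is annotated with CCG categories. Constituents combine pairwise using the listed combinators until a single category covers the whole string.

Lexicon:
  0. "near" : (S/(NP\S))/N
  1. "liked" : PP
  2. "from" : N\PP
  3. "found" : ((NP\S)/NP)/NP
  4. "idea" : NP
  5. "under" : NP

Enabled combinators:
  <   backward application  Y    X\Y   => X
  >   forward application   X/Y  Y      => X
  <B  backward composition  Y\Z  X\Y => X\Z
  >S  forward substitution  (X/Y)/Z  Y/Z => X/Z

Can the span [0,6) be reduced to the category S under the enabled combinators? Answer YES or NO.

YES

[0,6] S   >
  [0,3] S/(NP\S)   >
    [0,1] "near" : (S/(NP\S))/N
    [1,3] N   <
      [1,2] "liked" : PP
      [2,3] "from" : N\PP
  [3,6] NP\S   >
    [3,5] (NP\S)/NP   >
      [3,4] "found" : ((NP\S)/NP)/NP
      [4,5] "idea" : NP
    [5,6] "under" : NP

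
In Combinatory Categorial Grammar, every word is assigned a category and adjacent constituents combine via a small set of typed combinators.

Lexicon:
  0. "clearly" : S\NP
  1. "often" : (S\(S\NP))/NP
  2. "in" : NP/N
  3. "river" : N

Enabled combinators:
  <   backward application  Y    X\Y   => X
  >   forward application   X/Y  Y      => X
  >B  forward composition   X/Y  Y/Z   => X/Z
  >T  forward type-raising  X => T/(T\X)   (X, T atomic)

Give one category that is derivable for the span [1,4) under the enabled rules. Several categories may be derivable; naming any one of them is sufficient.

S\(S\NP)

[0,4] S   <
  [0,1] "clearly" : S\NP
  [1,4] S\(S\NP)   >
    [1,2] "often" : (S\(S\NP))/NP
    [2,4] NP   >
      [2,3] "in" : NP/N
      [3,4] "river" : N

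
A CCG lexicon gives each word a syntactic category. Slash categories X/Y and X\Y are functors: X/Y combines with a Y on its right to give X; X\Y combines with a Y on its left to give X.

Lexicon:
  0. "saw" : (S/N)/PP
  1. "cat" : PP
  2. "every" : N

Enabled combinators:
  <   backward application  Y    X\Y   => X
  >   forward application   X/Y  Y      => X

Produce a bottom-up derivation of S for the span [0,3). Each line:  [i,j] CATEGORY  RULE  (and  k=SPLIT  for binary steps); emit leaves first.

[0,3] S   >
  [0,2] S/N   >
    [0,1] "saw" : (S/N)/PP
    [1,2] "cat" : PP
  [2,3] "every" : N

[0,1] (S/N)/PP  lex  "saw"
[1,2] PP  lex  "cat"
[0,2] S/N  >  k=1
[2,3] N  lex  "every"
[0,3] S  >  k=2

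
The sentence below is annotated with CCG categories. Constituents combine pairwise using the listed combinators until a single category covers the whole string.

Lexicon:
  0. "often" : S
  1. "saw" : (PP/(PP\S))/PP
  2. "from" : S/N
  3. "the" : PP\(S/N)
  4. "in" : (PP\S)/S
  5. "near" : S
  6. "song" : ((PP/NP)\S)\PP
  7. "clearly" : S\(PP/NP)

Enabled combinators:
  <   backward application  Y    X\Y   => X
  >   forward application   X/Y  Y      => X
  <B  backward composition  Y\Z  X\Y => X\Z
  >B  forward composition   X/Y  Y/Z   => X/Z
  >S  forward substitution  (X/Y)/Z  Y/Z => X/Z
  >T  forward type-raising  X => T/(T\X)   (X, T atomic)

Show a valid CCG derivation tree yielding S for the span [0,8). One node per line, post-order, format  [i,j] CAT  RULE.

[0,8] S   <
  [0,7] PP/NP   <
    [0,1] "often" : S
    [1,7] (PP/NP)\S   <
      [1,6] PP   >
        [1,4] PP/(PP\S)   >
          [1,2] "saw" : (PP/(PP\S))/PP
          [2,4] PP   <
            [2,3] "from" : S/N
            [3,4] "the" : PP\(S/N)
        [4,6] PP\S   >
          [4,5] "in" : (PP\S)/S
          [5,6] "near" : S
      [6,7] "song" : ((PP/NP)\S)\PP
  [7,8] "clearly" : S\(PP/NP)

[0,1] S  lex  "often"
[1,2] (PP/(PP\S))/PP  lex  "saw"
[2,3] S/N  lex  "from"
[3,4] PP\(S/N)  lex  "the"
[2,4] PP  <  k=3
[1,4] PP/(PP\S)  >  k=2
[4,5] (PP\S)/S  lex  "in"
[5,6] S  lex  "near"
[4,6] PP\S  >  k=5
[1,6] PP  >  k=4
[6,7] ((PP/NP)\S)\PP  lex  "song"
[1,7] (PP/NP)\S  <  k=6
[0,7] PP/NP  <  k=1
[7,8] S\(PP/NP)  lex  "clearly"
[0,8] S  <  k=7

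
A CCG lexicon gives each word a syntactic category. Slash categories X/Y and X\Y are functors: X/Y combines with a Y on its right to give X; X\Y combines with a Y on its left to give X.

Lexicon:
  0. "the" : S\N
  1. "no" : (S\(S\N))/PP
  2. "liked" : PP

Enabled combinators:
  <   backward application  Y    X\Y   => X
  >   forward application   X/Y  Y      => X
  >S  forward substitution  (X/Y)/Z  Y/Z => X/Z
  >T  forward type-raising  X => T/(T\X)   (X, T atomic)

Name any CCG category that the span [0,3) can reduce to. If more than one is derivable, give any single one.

[0,3] S   <
  [0,1] "the" : S\N
  [1,3] S\(S\N)   >
    [1,2] "no" : (S\(S\N))/PP
    [2,3] "liked" : PP

S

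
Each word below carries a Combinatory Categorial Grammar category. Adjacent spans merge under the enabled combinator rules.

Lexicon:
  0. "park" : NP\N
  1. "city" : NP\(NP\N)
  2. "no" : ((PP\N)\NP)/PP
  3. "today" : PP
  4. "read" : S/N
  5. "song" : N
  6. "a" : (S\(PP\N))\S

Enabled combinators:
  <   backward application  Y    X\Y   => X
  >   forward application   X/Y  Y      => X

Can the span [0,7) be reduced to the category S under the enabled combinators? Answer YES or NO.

YES

[0,7] S   <
  [0,4] PP\N   <
    [0,2] NP   <
      [0,1] "park" : NP\N
      [1,2] "city" : NP\(NP\N)
    [2,4] (PP\N)\NP   >
      [2,3] "no" : ((PP\N)\NP)/PP
      [3,4] "today" : PP
  [4,7] S\(PP\N)   <
    [4,6] S   >
      [4,5] "read" : S/N
      [5,6] "song" : N
    [6,7] "a" : (S\(PP\N))\S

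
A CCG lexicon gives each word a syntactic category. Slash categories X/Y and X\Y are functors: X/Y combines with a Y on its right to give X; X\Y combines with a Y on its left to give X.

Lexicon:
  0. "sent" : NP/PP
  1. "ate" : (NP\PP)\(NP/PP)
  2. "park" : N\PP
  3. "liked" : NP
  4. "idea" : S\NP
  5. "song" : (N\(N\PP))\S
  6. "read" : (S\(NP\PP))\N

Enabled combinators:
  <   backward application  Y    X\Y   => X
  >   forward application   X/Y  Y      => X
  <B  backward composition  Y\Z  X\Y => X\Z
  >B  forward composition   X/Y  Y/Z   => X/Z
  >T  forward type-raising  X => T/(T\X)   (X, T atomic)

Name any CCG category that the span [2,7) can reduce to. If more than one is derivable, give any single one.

[0,7] S   <
  [0,2] NP\PP   <
    [0,1] "sent" : NP/PP
    [1,2] "ate" : (NP\PP)\(NP/PP)
  [2,7] S\(NP\PP)   <
    [2,6] N   <
      [2,3] "park" : N\PP
      [3,6] N\(N\PP)   <
        [3,5] S   <
          [3,4] "liked" : NP
          [4,5] "idea" : S\NP
        [5,6] "song" : (N\(N\PP))\S
    [6,7] "read" : (S\(NP\PP))\N

S\(NP\PP)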